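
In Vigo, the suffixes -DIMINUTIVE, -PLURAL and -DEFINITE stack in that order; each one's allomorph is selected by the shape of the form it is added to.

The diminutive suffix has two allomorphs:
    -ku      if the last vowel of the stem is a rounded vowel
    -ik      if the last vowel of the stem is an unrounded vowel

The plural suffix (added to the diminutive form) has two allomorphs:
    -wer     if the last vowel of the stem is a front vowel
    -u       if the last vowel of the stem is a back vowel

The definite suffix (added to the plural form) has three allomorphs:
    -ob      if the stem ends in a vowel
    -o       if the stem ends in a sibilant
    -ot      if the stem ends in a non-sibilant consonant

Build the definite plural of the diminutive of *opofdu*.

opofdukuuob

*opofdu* — last vowel /u/ (a rounded vowel) → -ku → *opofduku*.
The diminutive form *opofduku* — last vowel /u/ (a back vowel) → -u → *opofdukuu*.
Since the final sound of the plural form *opofdukuu* is /u/ (a vowel), it takes -ob, giving *opofdukuuob*.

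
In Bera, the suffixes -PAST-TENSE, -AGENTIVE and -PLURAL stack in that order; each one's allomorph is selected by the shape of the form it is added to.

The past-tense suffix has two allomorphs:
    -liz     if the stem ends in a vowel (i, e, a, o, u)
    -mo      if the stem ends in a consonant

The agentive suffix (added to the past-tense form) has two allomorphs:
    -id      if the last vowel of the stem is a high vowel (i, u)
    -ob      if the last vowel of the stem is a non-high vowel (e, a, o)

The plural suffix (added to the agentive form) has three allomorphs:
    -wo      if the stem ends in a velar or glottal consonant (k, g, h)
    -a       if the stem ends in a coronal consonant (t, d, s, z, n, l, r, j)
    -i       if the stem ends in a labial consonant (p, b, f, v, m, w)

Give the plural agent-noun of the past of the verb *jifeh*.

*jifeh*: final sound = /h/, a consonant → -mo → *jifehmo*.
Since the last vowel of the past-tense form *jifehmo* is /o/ (a non-high vowel), it takes -ob, giving *jifehmoob*.
The agentive form *jifehmoob* — final consonant /b/ (labial) → -i → *jifehmoobi*.

jifehmoobi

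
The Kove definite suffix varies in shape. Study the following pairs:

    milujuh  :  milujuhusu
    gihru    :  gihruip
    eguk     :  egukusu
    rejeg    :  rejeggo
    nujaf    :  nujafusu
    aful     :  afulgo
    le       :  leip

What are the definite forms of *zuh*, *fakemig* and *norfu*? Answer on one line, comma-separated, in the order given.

zuhusu, fakemiggo, norfuip

The alternation tracks the final sound of the stem — -usu when the stem ends in a voiceless consonant (*milujuh*, *eguk*, *nujaf*); -go when the stem ends in a voiced consonant (*rejeg*, *aful*); -ip when the stem ends in a vowel (*gihru*, *le*).
Since the final sound of *zuh* is /h/ (a voiceless consonant), it takes -usu, giving *zuhusu*.
*fakemig* — final sound /g/ (a voiced consonant) → -go → *fakemiggo*.
*norfu* — final sound /u/ (a vowel) → -ip → *norfuip*.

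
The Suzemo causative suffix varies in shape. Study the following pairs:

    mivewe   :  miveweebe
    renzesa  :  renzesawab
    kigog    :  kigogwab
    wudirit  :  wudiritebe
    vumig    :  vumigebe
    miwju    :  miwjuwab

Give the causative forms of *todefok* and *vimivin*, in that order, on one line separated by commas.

todefokwab, vimivinebe

The alternation tracks the last vowel of the stem — -ebe when the last vowel of the stem is a front vowel (*mivewe*, *wudirit*, *vumig*); -wab when the last vowel of the stem is a back vowel (*renzesa*, *kigog*, *miwju*).
The last vowel of *todefok* is /o/, which is a back vowel, so the suffix is -wab, giving *todefokwab*.
*vimivin* — last vowel /i/ (a front vowel) → -ebe → *vimivinebe*.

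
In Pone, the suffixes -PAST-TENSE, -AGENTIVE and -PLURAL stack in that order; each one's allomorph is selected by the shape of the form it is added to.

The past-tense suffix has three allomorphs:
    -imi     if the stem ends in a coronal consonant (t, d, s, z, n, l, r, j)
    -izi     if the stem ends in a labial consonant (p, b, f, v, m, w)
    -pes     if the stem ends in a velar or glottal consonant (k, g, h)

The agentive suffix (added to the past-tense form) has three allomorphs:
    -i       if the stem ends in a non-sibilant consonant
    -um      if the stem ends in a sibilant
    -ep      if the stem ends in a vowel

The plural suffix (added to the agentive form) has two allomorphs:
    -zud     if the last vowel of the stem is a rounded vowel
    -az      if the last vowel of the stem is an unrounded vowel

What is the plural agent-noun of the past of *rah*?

rahpesumzud

Since the final consonant of *rah* is /h/ (velar/glottal), it takes -pes, giving *rahpes*.
The past-tense form *rahpes*: final sound = /s/, a sibilant → -um → *rahpesum*.
The agentive form *rahpesum* — last vowel /u/ (a rounded vowel) → -zud → *rahpesumzud*.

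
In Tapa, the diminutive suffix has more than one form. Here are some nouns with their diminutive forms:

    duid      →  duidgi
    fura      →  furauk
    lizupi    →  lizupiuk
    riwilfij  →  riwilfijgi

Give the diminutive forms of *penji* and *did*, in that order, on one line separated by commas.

Looking at the final sound of each stem: -gi when the stem ends in a consonant (*duid*, *riwilfij*); -uk when the stem ends in a vowel (*fura*, *lizupi*).
*penji* — final sound /i/ (a vowel) → -uk → *penjiuk*.
The final sound of *did* is /d/, which is a consonant, so the suffix is -gi, giving *didgi*.

penjiuk, didgi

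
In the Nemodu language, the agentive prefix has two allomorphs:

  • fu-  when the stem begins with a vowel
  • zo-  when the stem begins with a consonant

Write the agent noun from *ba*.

zoba

*ba*: first sound = /b/, a consonant → zo- → *zoba*.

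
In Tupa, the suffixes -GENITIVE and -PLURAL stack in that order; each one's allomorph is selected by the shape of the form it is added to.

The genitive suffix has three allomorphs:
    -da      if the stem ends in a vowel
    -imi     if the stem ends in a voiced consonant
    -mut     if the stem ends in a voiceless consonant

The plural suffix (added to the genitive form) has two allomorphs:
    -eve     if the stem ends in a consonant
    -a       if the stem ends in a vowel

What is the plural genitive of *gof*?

gofmuteve

*gof*: final sound = /f/, a voiceless consonant → -mut → *gofmut*.
The final sound of the genitive form *gofmut* is /t/, which is a consonant, so the plural suffix is -eve, giving *gofmuteve*.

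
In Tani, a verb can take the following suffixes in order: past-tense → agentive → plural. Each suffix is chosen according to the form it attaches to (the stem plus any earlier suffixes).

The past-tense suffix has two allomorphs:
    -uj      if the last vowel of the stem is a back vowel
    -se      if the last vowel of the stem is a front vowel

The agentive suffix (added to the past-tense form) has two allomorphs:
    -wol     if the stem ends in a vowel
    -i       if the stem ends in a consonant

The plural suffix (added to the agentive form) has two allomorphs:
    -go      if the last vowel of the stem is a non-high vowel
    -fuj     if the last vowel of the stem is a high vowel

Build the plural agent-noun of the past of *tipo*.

*tipo* — last vowel /o/ (a back vowel) → -uj → *tipouj*.
Since the final sound of the past-tense form *tipouj* is /j/ (a consonant), it takes -i, giving *tipouji*.
The agentive form *tipouji*: last vowel = /i/, a high vowel → -fuj → *tipoujifuj*.

tipoujifuj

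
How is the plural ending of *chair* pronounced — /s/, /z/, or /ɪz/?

The stem *chair* ends in a voiced non-sibilant sound.
The plural suffix surfaces as /ɪz/ after sibilants, /s/ after other voiceless consonants, and /z/ after other voiced sounds.
So the plural -s on *chair* is pronounced /z/.

/z/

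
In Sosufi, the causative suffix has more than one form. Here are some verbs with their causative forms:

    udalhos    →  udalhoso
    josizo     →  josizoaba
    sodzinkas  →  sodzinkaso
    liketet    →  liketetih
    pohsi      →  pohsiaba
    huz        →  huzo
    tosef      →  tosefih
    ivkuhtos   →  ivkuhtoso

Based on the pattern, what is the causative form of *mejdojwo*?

Looking at the final sound of each stem: -o when the stem ends in a sibilant (*udalhos*, *sodzinkas*, *huz*, *ivkuhtos*); -ih when the stem ends in a non-sibilant consonant (*liketet*, *tosef*); -aba when the stem ends in a vowel (*josizo*, *pohsi*).
Since the final sound of *mejdojwo* is /o/ (a vowel), it takes -aba, giving *mejdojwoaba*.

mejdojwoaba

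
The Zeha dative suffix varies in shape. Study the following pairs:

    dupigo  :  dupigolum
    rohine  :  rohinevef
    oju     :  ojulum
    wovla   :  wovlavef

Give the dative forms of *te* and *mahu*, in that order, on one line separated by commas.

The pattern is rounding harmony: -lum when the last vowel of the stem is a rounded vowel (*dupigo*, *oju*); -vef when the last vowel of the stem is an unrounded vowel (*rohine*, *wovla*).
*te* — last vowel /e/ (an unrounded vowel) → -vef → *tevef*.
*mahu* — last vowel /u/ (a rounded vowel) → -lum → *mahulum*.

tevef, mahulum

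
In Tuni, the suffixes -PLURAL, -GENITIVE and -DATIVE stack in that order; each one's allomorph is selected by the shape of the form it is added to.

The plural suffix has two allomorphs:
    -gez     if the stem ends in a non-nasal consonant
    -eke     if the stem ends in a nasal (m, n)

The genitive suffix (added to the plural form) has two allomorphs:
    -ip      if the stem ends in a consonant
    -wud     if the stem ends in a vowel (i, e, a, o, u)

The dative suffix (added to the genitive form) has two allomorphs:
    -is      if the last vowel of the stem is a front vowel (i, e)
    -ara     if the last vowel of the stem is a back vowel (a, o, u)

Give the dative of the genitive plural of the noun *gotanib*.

*gotanib* — final consonant /b/ (non-nasal) → -gez → *gotanibgez*.
The plural form *gotanibgez*: final sound = /z/, a consonant → -ip → *gotanibgezip*.
The genitive form *gotanibgezip* — last vowel /i/ (a front vowel) → -is → *gotanibgezipis*.

gotanibgezipis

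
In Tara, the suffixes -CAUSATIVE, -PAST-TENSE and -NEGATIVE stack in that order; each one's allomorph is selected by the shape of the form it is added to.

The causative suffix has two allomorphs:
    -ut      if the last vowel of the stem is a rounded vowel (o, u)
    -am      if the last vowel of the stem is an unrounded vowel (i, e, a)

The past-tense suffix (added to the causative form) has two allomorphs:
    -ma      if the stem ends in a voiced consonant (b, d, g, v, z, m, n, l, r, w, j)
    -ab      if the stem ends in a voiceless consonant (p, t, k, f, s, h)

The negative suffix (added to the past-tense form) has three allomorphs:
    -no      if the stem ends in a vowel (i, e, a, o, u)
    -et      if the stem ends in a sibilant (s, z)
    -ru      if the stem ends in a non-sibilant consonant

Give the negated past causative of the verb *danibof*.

danibofutabru

*danibof* — last vowel /o/ (a rounded vowel) → -ut → *danibofut*.
The causative form *danibofut* — final consonant /t/ (voiceless) → -ab → *danibofutab*.
The past-tense form *danibofutab* — final sound /b/ (a non-sibilant consonant) → -ru → *danibofutabru*.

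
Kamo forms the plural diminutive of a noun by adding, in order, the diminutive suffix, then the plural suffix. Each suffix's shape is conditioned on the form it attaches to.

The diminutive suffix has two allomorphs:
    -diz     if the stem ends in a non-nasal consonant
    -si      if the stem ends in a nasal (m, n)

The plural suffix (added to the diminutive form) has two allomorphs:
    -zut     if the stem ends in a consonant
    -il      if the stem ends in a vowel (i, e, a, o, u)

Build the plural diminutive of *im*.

The final consonant of *im* is /m/, which is a nasal, so the diminutive suffix is -si, giving *imsi*.
The final sound of the diminutive form *imsi* is /i/, which is a vowel, so the plural suffix is -il, giving *imsiil*.

imsiil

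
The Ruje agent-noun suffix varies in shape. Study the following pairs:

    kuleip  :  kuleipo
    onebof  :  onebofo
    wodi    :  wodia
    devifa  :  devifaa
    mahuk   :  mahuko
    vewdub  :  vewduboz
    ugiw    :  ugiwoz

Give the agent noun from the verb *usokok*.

The suffix is conditioned by the final sound: -o when the stem ends in a voiceless consonant (*kuleip*, *onebof*, *mahuk*); -oz when the stem ends in a voiced consonant (*vewdub*, *ugiw*); -a when the stem ends in a vowel (*wodi*, *devifa*).
Since the final sound of *usokok* is /k/ (a voiceless consonant), it takes -o, giving *usokoko*.

usokoko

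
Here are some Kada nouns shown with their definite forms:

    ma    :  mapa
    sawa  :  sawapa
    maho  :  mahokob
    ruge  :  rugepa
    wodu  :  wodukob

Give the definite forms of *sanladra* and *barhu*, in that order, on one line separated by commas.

The pattern is rounding harmony: -kob when the last vowel of the stem is a rounded vowel (*maho*, *wodu*); -pa when the last vowel of the stem is an unrounded vowel (*ma*, *sawa*, *ruge*).
The last vowel of *sanladra* is /a/, which is an unrounded vowel, so the suffix is -pa, giving *sanladrapa*.
Since the last vowel of *barhu* is /u/ (a rounded vowel), it takes -kob, giving *barhukob*.

sanladrapa, barhukob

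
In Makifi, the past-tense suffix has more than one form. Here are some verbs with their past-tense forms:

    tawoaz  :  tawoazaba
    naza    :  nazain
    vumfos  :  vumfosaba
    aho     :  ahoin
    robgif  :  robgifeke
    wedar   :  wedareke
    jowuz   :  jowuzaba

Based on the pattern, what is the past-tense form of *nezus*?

nezusaba

Looking at the final sound of each stem: -aba when the stem ends in a sibilant (*tawoaz*, *vumfos*, *jowuz*); -eke when the stem ends in a non-sibilant consonant (*robgif*, *wedar*); -in when the stem ends in a vowel (*naza*, *aho*).
The final sound of *nezus* is /s/, which is a sibilant, so the suffix is -aba, giving *nezusaba*.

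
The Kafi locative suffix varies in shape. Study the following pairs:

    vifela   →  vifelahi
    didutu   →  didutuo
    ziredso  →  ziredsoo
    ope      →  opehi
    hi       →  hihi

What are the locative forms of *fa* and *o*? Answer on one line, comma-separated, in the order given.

The alternation tracks the last vowel of the stem — -o when the last vowel of the stem is a rounded vowel (*didutu*, *ziredso*); -hi when the last vowel of the stem is an unrounded vowel (*vifela*, *ope*, *hi*).
Since the last vowel of *fa* is /a/ (an unrounded vowel), it takes -hi, giving *fahi*.
*o*: last vowel = /o/, a rounded vowel → -o → *oo*.

fahi, oo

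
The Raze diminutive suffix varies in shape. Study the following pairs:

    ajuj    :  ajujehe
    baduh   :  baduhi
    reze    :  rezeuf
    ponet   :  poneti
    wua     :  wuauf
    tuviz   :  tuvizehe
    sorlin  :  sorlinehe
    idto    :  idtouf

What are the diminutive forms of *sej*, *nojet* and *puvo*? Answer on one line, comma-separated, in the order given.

The suffix is conditioned by the final sound: -i when the stem ends in a voiceless consonant (*baduh*, *ponet*); -ehe when the stem ends in a voiced consonant (*ajuj*, *tuviz*, *sorlin*); -uf when the stem ends in a vowel (*reze*, *wua*, *idto*).
The final sound of *sej* is /j/, which is a voiced consonant, so the suffix is -ehe, giving *sejehe*.
The final sound of *nojet* is /t/, which is a voiceless consonant, so the suffix is -i, giving *nojeti*.
Since the final sound of *puvo* is /o/ (a vowel), it takes -uf, giving *puvouf*.

sejehe, nojeti, puvouf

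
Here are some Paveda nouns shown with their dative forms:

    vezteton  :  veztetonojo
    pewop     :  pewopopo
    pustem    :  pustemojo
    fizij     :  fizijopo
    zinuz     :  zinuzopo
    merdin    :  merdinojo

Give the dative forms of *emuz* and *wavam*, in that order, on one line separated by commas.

emuzopo, wavamojo

The suffix is conditioned by the final consonant: -ojo when the stem ends in a nasal (*vezteton*, *pustem*, *merdin*); -opo when the stem ends in a non-nasal consonant (*pewop*, *fizij*, *zinuz*).
The final consonant of *emuz* is /z/, which is non-nasal, so the suffix is -opo, giving *emuzopo*.
*wavam*: final consonant = /m/, a nasal → -ojo → *wavamojo*.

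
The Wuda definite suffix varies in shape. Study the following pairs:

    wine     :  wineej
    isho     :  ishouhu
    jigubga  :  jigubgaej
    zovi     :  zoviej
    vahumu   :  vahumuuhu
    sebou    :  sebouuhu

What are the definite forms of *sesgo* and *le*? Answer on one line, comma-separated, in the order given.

sesgouhu, leej

The alternation tracks the last vowel of the stem — -uhu when the last vowel of the stem is a rounded vowel (*isho*, *vahumu*, *sebou*); -ej when the last vowel of the stem is an unrounded vowel (*wine*, *jigubga*, *zovi*).
Since the last vowel of *sesgo* is /o/ (a rounded vowel), it takes -uhu, giving *sesgouhu*.
*le* — last vowel /e/ (an unrounded vowel) → -ej → *leej*.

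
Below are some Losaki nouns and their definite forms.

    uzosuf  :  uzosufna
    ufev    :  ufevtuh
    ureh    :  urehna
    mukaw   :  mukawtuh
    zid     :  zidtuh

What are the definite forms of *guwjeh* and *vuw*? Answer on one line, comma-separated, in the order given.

The pattern is voicing of the final consonant: -na when the stem ends in a voiceless consonant (*uzosuf*, *ureh*); -tuh when the stem ends in a voiced consonant (*ufev*, *mukaw*, *zid*).
*guwjeh*: final consonant = /h/, voiceless → -na → *guwjehna*.
*vuw*: final consonant = /w/, voiced → -tuh → *vuwtuh*.

guwjehna, vuwtuh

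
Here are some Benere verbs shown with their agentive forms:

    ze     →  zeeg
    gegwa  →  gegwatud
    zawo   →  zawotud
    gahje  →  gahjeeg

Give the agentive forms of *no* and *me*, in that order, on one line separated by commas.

notud, meeg

The alternation tracks the last vowel of the stem — -eg when the last vowel of the stem is a front vowel (*ze*, *gahje*); -tud when the last vowel of the stem is a back vowel (*gegwa*, *zawo*).
*no* — last vowel /o/ (a back vowel) → -tud → *notud*.
Since the last vowel of *me* is /e/ (a front vowel), it takes -eg, giving *meeg*.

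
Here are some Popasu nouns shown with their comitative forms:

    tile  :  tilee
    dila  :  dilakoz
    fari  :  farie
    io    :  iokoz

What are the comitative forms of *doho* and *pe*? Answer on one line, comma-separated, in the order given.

dohokoz, pee

The pattern is front/back vowel harmony: -e when the last vowel of the stem is a front vowel (*tile*, *fari*); -koz when the last vowel of the stem is a back vowel (*dila*, *io*).
Since the last vowel of *doho* is /o/ (a back vowel), it takes -koz, giving *dohokoz*.
*pe*: last vowel = /e/, a front vowel → -e → *pee*.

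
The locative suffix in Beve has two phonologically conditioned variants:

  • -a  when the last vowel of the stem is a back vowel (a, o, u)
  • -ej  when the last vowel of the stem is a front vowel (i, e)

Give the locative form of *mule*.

muleej

The last vowel of *mule* is /e/, which is a front vowel, so the suffix is -ej, giving *muleej*.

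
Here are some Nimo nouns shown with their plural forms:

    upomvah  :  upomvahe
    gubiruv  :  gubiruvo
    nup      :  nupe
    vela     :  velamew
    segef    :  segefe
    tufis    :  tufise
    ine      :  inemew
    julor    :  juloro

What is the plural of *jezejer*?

Looking at the final sound of each stem: -e when the stem ends in a voiceless consonant (*upomvah*, *nup*, *segef*, *tufis*); -o when the stem ends in a voiced consonant (*gubiruv*, *julor*); -mew when the stem ends in a vowel (*vela*, *ine*).
Since the final sound of *jezejer* is /r/ (a voiced consonant), it takes -o, giving *jezejero*.

jezejero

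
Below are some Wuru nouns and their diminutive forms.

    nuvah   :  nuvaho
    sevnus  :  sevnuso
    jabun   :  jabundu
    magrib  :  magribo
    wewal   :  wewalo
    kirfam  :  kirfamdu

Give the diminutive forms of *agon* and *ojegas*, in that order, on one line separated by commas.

Looking at the final consonant of each stem: -du when the stem ends in a nasal (*jabun*, *kirfam*); -o when the stem ends in a non-nasal consonant (*nuvah*, *sevnus*, *magrib*, *wewal*).
The final consonant of *agon* is /n/, which is a nasal, so the suffix is -du, giving *agondu*.
The final consonant of *ojegas* is /s/, which is non-nasal, so the suffix is -o, giving *ojegaso*.

agondu, ojegaso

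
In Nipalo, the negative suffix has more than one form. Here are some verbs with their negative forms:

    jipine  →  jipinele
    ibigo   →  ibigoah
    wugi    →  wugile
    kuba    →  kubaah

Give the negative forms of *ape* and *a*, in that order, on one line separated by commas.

apele, aah

Looking at the last vowel of each stem: -le when the last vowel of the stem is a front vowel (*jipine*, *wugi*); -ah when the last vowel of the stem is a back vowel (*ibigo*, *kuba*).
Since the last vowel of *ape* is /e/ (a front vowel), it takes -le, giving *apele*.
*a* — last vowel /a/ (a back vowel) → -ah → *aah*.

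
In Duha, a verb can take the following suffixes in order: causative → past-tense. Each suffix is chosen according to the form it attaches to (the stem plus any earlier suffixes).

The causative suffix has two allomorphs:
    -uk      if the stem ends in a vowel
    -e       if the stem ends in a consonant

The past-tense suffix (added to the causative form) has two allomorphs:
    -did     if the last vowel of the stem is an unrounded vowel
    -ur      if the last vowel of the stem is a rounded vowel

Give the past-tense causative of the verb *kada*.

kadaukur

Since the final sound of *kada* is /a/ (a vowel), it takes -uk, giving *kadauk*.
The last vowel of the causative form *kadauk* is /u/, which is a rounded vowel, so the past-tense suffix is -ur, giving *kadaukur*.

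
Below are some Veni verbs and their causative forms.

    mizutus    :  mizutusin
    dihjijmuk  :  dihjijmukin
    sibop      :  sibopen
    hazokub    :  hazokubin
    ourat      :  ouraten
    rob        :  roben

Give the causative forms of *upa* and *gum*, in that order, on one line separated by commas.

Looking at the last vowel of each stem: -in when the last vowel of the stem is a high vowel (*mizutus*, *dihjijmuk*, *hazokub*); -en when the last vowel of the stem is a non-high vowel (*sibop*, *ourat*, *rob*).
The last vowel of *upa* is /a/, which is a non-high vowel, so the suffix is -en, giving *upaen*.
Since the last vowel of *gum* is /u/ (a high vowel), it takes -in, giving *gumin*.

upaen, gumin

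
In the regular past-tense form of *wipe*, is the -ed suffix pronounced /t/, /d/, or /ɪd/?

/t/

The stem *wipe* ends in a voiceless consonant other than /t/.
The -ed suffix is realized as /ɪd/ after /t, d/; as /t/ after other voiceless consonants; and as /d/ after other voiced sounds.
So -ed on *wipe* is pronounced /t/.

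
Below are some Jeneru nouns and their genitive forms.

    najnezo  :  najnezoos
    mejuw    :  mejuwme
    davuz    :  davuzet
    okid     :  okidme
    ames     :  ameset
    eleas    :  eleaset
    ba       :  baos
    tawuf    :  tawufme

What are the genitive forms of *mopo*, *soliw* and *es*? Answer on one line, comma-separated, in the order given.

Looking at the final sound of each stem: -et when the stem ends in a sibilant (*davuz*, *ames*, *eleas*); -me when the stem ends in a non-sibilant consonant (*mejuw*, *okid*, *tawuf*); -os when the stem ends in a vowel (*najnezo*, *ba*).
*mopo*: final sound = /o/, a vowel → -os → *mopoos*.
*soliw* — final sound /w/ (a non-sibilant consonant) → -me → *soliwme*.
Since the final sound of *es* is /s/ (a sibilant), it takes -et, giving *eset*.

mopoos, soliwme, eset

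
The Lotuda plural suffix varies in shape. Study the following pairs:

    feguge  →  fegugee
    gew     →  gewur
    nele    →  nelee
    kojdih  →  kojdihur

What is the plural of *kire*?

Looking at the final sound of each stem: -ur when the stem ends in a consonant (*gew*, *kojdih*); -e when the stem ends in a vowel (*feguge*, *nele*).
Since the final sound of *kire* is /e/ (a vowel), it takes -e, giving *kiree*.

kiree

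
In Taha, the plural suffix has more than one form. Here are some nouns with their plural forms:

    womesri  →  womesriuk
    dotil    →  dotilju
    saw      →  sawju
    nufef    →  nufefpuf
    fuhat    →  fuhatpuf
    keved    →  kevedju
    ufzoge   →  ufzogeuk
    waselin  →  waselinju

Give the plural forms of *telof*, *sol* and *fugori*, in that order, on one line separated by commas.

telofpuf, solju, fugoriuk

The alternation tracks the final sound of the stem — -puf when the stem ends in a voiceless consonant (*nufef*, *fuhat*); -ju when the stem ends in a voiced consonant (*dotil*, *saw*, *keved*, *waselin*); -uk when the stem ends in a vowel (*womesri*, *ufzoge*).
*telof*: final sound = /f/, a voiceless consonant → -puf → *telofpuf*.
*sol*: final sound = /l/, a voiced consonant → -ju → *solju*.
*fugori*: final sound = /i/, a vowel → -uk → *fugoriuk*.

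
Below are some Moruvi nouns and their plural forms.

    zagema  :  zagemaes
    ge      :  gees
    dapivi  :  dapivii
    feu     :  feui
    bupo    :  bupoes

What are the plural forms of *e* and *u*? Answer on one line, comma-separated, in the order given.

The suffix is conditioned by the last vowel: -i when the last vowel of the stem is a high vowel (*dapivi*, *feu*); -es when the last vowel of the stem is a non-high vowel (*zagema*, *ge*, *bupo*).
Since the last vowel of *e* is /e/ (a non-high vowel), it takes -es, giving *ees*.
*u*: last vowel = /u/, a high vowel → -i → *ui*.

ees, ui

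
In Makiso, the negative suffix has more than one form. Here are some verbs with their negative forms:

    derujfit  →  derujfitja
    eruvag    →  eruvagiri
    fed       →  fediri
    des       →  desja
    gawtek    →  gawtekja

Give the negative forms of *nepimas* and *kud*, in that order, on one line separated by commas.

nepimasja, kudiri

Looking at the final consonant of each stem: -ja when the stem ends in a voiceless consonant (*derujfit*, *des*, *gawtek*); -iri when the stem ends in a voiced consonant (*eruvag*, *fed*).
*nepimas*: final consonant = /s/, voiceless → -ja → *nepimasja*.
The final consonant of *kud* is /d/, which is voiced, so the suffix is -iri, giving *kudiri*.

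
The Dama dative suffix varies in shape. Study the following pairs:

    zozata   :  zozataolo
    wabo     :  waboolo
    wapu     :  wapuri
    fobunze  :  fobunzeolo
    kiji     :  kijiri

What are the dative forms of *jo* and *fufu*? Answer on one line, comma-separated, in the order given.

Looking at the last vowel of each stem: -ri when the last vowel of the stem is a high vowel (*wapu*, *kiji*); -olo when the last vowel of the stem is a non-high vowel (*zozata*, *wabo*, *fobunze*).
*jo*: last vowel = /o/, a non-high vowel → -olo → *joolo*.
Since the last vowel of *fufu* is /u/ (a high vowel), it takes -ri, giving *fufuri*.

joolo, fufuri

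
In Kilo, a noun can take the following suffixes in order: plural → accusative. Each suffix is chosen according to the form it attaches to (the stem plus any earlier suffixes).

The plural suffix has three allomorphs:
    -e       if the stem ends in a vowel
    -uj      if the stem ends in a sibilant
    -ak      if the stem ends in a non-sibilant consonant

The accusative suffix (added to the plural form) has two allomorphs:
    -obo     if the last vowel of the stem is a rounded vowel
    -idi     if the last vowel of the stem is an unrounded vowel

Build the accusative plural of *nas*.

*nas* — final sound /s/ (a sibilant) → -uj → *nasuj*.
The last vowel of the plural form *nasuj* is /u/, which is a rounded vowel, so the accusative suffix is -obo, giving *nasujobo*.

nasujobo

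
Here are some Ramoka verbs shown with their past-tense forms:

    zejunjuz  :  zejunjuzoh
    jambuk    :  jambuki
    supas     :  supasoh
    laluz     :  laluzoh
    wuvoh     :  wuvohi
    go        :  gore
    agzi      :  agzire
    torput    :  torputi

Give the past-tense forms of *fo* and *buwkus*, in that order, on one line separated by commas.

fore, buwkusoh

The suffix is conditioned by the final sound: -oh when the stem ends in a sibilant (*zejunjuz*, *supas*, *laluz*); -i when the stem ends in a non-sibilant consonant (*jambuk*, *wuvoh*, *torput*); -re when the stem ends in a vowel (*go*, *agzi*).
The final sound of *fo* is /o/, which is a vowel, so the suffix is -re, giving *fore*.
Since the final sound of *buwkus* is /s/ (a sibilant), it takes -oh, giving *buwkusoh*.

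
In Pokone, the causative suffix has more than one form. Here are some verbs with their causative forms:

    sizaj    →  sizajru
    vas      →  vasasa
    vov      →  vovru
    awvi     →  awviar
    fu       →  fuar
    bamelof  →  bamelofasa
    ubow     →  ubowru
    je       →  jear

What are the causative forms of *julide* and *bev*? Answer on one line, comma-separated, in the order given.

julidear, bevru

The suffix is conditioned by the final sound: -asa when the stem ends in a voiceless consonant (*vas*, *bamelof*); -ru when the stem ends in a voiced consonant (*sizaj*, *vov*, *ubow*); -ar when the stem ends in a vowel (*awvi*, *fu*, *je*).
Since the final sound of *julide* is /e/ (a vowel), it takes -ar, giving *julidear*.
*bev* — final sound /v/ (a voiced consonant) → -ru → *bevru*.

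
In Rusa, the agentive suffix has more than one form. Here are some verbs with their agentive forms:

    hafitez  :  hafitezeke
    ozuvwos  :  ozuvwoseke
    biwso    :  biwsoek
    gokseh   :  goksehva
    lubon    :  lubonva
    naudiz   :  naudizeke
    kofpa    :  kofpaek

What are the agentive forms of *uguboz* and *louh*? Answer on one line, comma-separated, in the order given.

ugubozeke, louhva

Looking at the final sound of each stem: -eke when the stem ends in a sibilant (*hafitez*, *ozuvwos*, *naudiz*); -va when the stem ends in a non-sibilant consonant (*gokseh*, *lubon*); -ek when the stem ends in a vowel (*biwso*, *kofpa*).
Since the final sound of *uguboz* is /z/ (a sibilant), it takes -eke, giving *ugubozeke*.
*louh* — final sound /h/ (a non-sibilant consonant) → -va → *louhva*.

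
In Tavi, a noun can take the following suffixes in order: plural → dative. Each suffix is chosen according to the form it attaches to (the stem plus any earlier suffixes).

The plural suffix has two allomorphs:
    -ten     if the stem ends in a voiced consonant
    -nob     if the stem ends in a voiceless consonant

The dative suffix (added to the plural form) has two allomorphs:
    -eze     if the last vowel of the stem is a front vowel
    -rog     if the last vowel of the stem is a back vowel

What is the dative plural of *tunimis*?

tunimisnobrog

The final consonant of *tunimis* is /s/, which is voiceless, so the plural suffix is -nob, giving *tunimisnob*.
The plural form *tunimisnob*: last vowel = /o/, a back vowel → -rog → *tunimisnobrog*.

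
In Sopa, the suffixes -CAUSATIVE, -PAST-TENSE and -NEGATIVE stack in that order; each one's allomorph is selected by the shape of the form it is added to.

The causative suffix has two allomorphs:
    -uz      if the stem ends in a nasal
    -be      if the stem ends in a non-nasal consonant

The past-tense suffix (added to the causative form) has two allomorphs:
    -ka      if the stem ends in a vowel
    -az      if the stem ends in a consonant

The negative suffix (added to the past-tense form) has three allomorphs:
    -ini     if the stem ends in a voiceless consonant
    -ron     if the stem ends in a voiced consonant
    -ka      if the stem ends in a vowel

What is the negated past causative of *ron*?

ronuzazron

Since the final consonant of *ron* is /n/ (a nasal), it takes -uz, giving *ronuz*.
The causative form *ronuz* — final sound /z/ (a consonant) → -az → *ronuzaz*.
The final sound of the past-tense form *ronuzaz* is /z/, which is a voiced consonant, so the negative suffix is -ron, giving *ronuzazron*.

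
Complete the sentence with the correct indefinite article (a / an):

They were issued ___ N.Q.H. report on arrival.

an

The indefinite article is chosen by the initial *sound* of the following word, not its spelling.
The initialism *N.Q.H.* is read letter by letter; the first letter, N, is pronounced /ɛn/, which begins with a vowel sound.
So the article is *an*: They were issued an N.Q.H. report on arrival.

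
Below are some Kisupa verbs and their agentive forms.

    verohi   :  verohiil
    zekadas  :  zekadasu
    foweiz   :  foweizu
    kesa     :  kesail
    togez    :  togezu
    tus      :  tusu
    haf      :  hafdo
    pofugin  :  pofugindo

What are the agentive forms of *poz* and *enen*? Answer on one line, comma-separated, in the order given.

pozu, enendo

The suffix is conditioned by the final sound: -u when the stem ends in a sibilant (*zekadas*, *foweiz*, *togez*, *tus*); -do when the stem ends in a non-sibilant consonant (*haf*, *pofugin*); -il when the stem ends in a vowel (*verohi*, *kesa*).
*poz*: final sound = /z/, a sibilant → -u → *pozu*.
*enen*: final sound = /n/, a non-sibilant consonant → -do → *enendo*.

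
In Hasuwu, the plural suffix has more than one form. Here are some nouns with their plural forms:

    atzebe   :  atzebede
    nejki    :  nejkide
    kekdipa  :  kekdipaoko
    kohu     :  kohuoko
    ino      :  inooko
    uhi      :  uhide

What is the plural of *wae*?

The alternation tracks the last vowel of the stem — -de when the last vowel of the stem is a front vowel (*atzebe*, *nejki*, *uhi*); -oko when the last vowel of the stem is a back vowel (*kekdipa*, *kohu*, *ino*).
The last vowel of *wae* is /e/, which is a front vowel, so the suffix is -de, giving *waede*.

waede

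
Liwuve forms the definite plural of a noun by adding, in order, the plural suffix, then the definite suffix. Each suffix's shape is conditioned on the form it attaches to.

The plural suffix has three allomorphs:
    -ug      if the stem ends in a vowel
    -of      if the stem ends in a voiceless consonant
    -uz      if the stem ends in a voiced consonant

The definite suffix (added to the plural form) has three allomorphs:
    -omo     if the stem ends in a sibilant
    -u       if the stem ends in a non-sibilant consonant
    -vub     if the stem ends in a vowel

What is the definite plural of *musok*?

Since the final sound of *musok* is /k/ (a voiceless consonant), it takes -of, giving *musokof*.
The final sound of the plural form *musokof* is /f/, which is a non-sibilant consonant, so the definite suffix is -u, giving *musokofu*.

musokofu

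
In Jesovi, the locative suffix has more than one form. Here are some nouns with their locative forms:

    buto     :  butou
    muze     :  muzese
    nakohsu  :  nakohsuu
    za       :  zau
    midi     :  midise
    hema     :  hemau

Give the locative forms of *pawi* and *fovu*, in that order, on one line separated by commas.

The alternation tracks the last vowel of the stem — -se when the last vowel of the stem is a front vowel (*muze*, *midi*); -u when the last vowel of the stem is a back vowel (*buto*, *nakohsu*, *za*, *hema*).
*pawi* — last vowel /i/ (a front vowel) → -se → *pawise*.
The last vowel of *fovu* is /u/, which is a back vowel, so the suffix is -u, giving *fovuu*.

pawise, fovuu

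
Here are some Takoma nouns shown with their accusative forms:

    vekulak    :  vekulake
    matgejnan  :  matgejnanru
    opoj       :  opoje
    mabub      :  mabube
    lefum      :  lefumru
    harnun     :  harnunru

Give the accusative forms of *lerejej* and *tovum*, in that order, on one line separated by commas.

The alternation tracks the final consonant of the stem — -ru when the stem ends in a nasal (*matgejnan*, *lefum*, *harnun*); -e when the stem ends in a non-nasal consonant (*vekulak*, *opoj*, *mabub*).
Since the final consonant of *lerejej* is /j/ (non-nasal), it takes -e, giving *lerejeje*.
*tovum* — final consonant /m/ (a nasal) → -ru → *tovumru*.

lerejeje, tovumru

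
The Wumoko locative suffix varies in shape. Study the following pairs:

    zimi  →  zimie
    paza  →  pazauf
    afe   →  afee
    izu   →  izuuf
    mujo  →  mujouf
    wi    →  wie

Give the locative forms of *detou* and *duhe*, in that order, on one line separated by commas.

detouuf, duhee

The pattern is front/back vowel harmony: -e when the last vowel of the stem is a front vowel (*zimi*, *afe*, *wi*); -uf when the last vowel of the stem is a back vowel (*paza*, *izu*, *mujo*).
*detou*: last vowel = /u/, a back vowel → -uf → *detouuf*.
The last vowel of *duhe* is /e/, which is a front vowel, so the suffix is -e, giving *duhee*.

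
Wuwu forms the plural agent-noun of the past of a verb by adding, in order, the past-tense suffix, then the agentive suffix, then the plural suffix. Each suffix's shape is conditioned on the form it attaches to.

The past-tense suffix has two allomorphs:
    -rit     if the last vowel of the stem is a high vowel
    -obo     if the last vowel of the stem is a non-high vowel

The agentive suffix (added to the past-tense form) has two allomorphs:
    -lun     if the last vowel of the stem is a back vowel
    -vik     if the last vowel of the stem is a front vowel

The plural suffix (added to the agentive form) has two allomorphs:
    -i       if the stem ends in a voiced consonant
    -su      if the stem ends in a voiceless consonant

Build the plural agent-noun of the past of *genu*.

*genu*: last vowel = /u/, a high vowel → -rit → *genurit*.
The last vowel of the past-tense form *genurit* is /i/, which is a front vowel, so the agentive suffix is -vik, giving *genuritvik*.
The agentive form *genuritvik*: final consonant = /k/, voiceless → -su → *genuritviksu*.

genuritviksu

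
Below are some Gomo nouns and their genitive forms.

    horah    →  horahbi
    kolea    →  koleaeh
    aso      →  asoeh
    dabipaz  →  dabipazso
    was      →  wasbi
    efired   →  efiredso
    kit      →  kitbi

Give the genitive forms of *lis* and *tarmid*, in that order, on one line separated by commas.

lisbi, tarmidso

Looking at the final sound of each stem: -bi when the stem ends in a voiceless consonant (*horah*, *was*, *kit*); -so when the stem ends in a voiced consonant (*dabipaz*, *efired*); -eh when the stem ends in a vowel (*kolea*, *aso*).
The final sound of *lis* is /s/, which is a voiceless consonant, so the suffix is -bi, giving *lisbi*.
Since the final sound of *tarmid* is /d/ (a voiced consonant), it takes -so, giving *tarmidso*.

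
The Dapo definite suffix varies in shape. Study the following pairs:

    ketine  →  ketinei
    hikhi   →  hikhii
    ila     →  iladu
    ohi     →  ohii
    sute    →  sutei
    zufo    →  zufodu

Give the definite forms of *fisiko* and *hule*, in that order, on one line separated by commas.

The pattern is front/back vowel harmony: -i when the last vowel of the stem is a front vowel (*ketine*, *hikhi*, *ohi*, *sute*); -du when the last vowel of the stem is a back vowel (*ila*, *zufo*).
*fisiko*: last vowel = /o/, a back vowel → -du → *fisikodu*.
Since the last vowel of *hule* is /e/ (a front vowel), it takes -i, giving *hulei*.

fisikodu, hulei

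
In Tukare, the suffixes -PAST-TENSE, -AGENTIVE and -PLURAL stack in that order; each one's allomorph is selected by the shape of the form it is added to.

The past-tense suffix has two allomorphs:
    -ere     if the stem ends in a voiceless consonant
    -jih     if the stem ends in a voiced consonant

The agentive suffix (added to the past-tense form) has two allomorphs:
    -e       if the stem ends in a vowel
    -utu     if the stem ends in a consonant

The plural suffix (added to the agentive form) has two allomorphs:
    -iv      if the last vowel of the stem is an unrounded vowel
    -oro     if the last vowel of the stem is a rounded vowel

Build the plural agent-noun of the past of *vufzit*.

vufzitereeiv

*vufzit* — final consonant /t/ (voiceless) → -ere → *vufzitere*.
The past-tense form *vufzitere* — final sound /e/ (a vowel) → -e → *vufziteree*.
The agentive form *vufziteree* — last vowel /e/ (an unrounded vowel) → -iv → *vufzitereeiv*.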